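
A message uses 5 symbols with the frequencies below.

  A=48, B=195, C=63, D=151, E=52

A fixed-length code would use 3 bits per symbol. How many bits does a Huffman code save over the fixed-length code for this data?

441

Fixed-length: 3 bits × 509 symbols = 1527 bits.
Huffman merges:
combine A(48), E(52) → 100
combine C(63), 100 → 163
combine D(151), 163 → 314
combine B(195), 314 → 509
Huffman total = 100 + 163 + 314 + 509 = 1086 bits.
Saving = 1527 − 1086 = 441 bits.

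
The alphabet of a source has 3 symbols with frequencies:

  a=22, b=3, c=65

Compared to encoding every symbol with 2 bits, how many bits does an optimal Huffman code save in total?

65

Fixed-length: 2 bits × 90 symbols = 180 bits.
Huffman merges:
combine b(3), a(22) → 25
combine 25, c(65) → 90
Huffman total = 25 + 90 = 115 bits.
Saving = 180 − 115 = 65 bits.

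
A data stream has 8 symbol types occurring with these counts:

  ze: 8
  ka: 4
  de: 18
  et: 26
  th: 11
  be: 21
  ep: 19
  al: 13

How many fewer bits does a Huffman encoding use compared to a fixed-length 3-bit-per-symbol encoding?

Fixed-length: 3 bits × 120 symbols = 360 bits.
Huffman merges:
merge ka(4) and ze(8): 12
merge th(11) and 12: 23
merge al(13) and de(18): 31
merge ep(19) and be(21): 40
merge 23 and et(26): 49
merge 31 and 40: 71
merge 49 and 71: 120
Huffman total = 12 + 23 + 31 + 40 + 49 + 71 + 120 = 346 bits.
Saving = 360 − 346 = 14 bits.

14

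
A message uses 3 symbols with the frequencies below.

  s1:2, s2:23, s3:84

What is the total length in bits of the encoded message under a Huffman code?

134

Merge the two smallest weights repeatedly:
merge s1(2) and s2(23): 25
merge 25 and s3(84): 109
The encoded length is the sum of every internal node's weight: 25 + 109 = 134 bits.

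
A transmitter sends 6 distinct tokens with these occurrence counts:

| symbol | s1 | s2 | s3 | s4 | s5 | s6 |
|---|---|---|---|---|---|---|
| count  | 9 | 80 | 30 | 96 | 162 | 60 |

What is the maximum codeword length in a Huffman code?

4

Merge the two lowest-weight nodes at each step:
s1(9) + s3(30) → 39
39 + s6(60) → 99
s2(80) + s4(96) → 176
99 + s5(162) → 261
176 + 261 → 437
Maximum depth reached is 4.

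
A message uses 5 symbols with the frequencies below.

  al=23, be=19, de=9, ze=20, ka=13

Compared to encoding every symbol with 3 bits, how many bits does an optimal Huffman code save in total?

Fixed-length: 3 bits × 84 symbols = 252 bits.
Huffman merges:
de(9) + ka(13) → 22
be(19) + ze(20) → 39
22 + al(23) → 45
39 + 45 → 84
Huffman total = 22 + 39 + 45 + 84 = 190 bits.
Saving = 252 − 190 = 62 bits.

62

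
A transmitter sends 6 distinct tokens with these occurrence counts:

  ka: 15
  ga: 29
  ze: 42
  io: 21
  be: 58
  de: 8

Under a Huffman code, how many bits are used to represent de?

4

Build the tree from the bottom:
combine de(8), ka(15) → 23
combine io(21), 23 → 44
combine ga(29), ze(42) → 71
combine 44, be(58) → 102
combine 71, 102 → 173
de's leaf is at depth 4, giving a 4-bit codeword.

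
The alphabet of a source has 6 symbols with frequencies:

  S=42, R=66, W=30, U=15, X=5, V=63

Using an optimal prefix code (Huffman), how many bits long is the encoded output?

Merge the two smallest weights repeatedly:
X(5) + U(15) → 20
20 + W(30) → 50
S(42) + 50 → 92
V(63) + R(66) → 129
92 + 129 → 221
Total encoded bits = sum of merged weights = 20 + 50 + 92 + 129 + 221 = 512.

512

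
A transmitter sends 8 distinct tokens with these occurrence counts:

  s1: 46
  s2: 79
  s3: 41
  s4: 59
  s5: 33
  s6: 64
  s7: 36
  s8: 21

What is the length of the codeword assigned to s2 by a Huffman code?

2

Build the tree from the bottom:
combine s8(21), s5(33) → 54
combine s7(36), s3(41) → 77
combine s1(46), 54 → 100
combine s4(59), s6(64) → 123
combine 77, s2(79) → 156
combine 100, 123 → 223
combine 156, 223 → 379
s2 sits 2 levels below the root, so its codeword is 2 bits.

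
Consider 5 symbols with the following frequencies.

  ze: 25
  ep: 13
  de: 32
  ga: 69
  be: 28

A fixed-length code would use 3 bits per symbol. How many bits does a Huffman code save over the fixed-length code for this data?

138

Fixed-length: 3 bits × 167 symbols = 501 bits.
Huffman merges:
combine ep(13), ze(25) → 38
combine be(28), de(32) → 60
combine 38, 60 → 98
combine ga(69), 98 → 167
Huffman total = 38 + 60 + 98 + 167 = 363 bits.
Saving = 501 − 363 = 138 bits.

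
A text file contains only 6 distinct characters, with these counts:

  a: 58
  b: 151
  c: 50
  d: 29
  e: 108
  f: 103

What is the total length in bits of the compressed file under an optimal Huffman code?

1214

Greedily combine the two least-frequent nodes:
d(29) + c(50) → 79
a(58) + 79 → 137
f(103) + e(108) → 211
137 + b(151) → 288
211 + 288 → 499
Total encoded bits = sum of merged weights = 79 + 137 + 211 + 288 + 499 = 1214.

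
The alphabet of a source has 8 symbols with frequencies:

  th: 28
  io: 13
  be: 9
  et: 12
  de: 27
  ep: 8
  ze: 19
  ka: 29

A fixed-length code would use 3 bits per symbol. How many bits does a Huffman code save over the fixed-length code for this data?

15

Fixed-length: 3 bits × 145 symbols = 435 bits.
Huffman merges:
merge ep(8) and be(9): 17
merge et(12) and io(13): 25
merge 17 and ze(19): 36
merge 25 and de(27): 52
merge th(28) and ka(29): 57
merge 36 and 52: 88
merge 57 and 88: 145
Huffman total = 17 + 25 + 36 + 52 + 57 + 88 + 145 = 420 bits.
Saving = 435 − 420 = 15 bits.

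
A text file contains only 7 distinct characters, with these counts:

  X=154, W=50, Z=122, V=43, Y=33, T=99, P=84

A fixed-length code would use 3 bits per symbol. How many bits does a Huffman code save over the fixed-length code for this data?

Fixed-length: 3 bits × 585 symbols = 1755 bits.
Huffman merges:
combine Y(33), V(43) → 76
combine W(50), 76 → 126
combine P(84), T(99) → 183
combine Z(122), 126 → 248
combine X(154), 183 → 337
combine 248, 337 → 585
Huffman total = 76 + 126 + 183 + 248 + 337 + 585 = 1555 bits.
Saving = 1755 − 1555 = 200 bits.

200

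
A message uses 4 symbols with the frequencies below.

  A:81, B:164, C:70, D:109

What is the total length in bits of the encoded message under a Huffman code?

Build the Huffman tree bottom-up:
C(70) + A(81) → 151
D(109) + 151 → 260
B(164) + 260 → 424
Total encoded bits = sum of merged weights = 151 + 260 + 424 = 835.

835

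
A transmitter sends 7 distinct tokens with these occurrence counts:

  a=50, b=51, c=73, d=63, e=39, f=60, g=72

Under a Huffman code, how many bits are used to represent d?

Huffman merges, smallest pair first:
e(39) + a(50) → 89
b(51) + f(60) → 111
d(63) + g(72) → 135
c(73) + 89 → 162
111 + 135 → 246
162 + 246 → 408
The subtree containing d is merged 3 times, so code length = 3.

3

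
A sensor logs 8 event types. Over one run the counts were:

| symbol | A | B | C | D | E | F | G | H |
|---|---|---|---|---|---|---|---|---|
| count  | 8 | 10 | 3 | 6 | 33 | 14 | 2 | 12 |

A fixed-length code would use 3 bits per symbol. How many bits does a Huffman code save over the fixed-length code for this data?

Fixed-length: 3 bits × 88 symbols = 264 bits.
Huffman merges:
G(2) + C(3) → 5
5 + D(6) → 11
A(8) + B(10) → 18
11 + H(12) → 23
F(14) + 18 → 32
23 + 32 → 55
E(33) + 55 → 88
Huffman total = 5 + 11 + 18 + 23 + 32 + 55 + 88 = 232 bits.
Saving = 264 − 232 = 32 bits.

32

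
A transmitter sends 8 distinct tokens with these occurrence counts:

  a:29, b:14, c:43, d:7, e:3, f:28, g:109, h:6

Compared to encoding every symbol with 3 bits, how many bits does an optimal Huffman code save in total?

163

Fixed-length: 3 bits × 239 symbols = 717 bits.
Huffman merges:
e(3) + h(6) → 9
d(7) + 9 → 16
b(14) + 16 → 30
f(28) + a(29) → 57
30 + c(43) → 73
57 + 73 → 130
g(109) + 130 → 239
Huffman total = 9 + 16 + 30 + 57 + 73 + 130 + 239 = 554 bits.
Saving = 717 − 554 = 163 bits.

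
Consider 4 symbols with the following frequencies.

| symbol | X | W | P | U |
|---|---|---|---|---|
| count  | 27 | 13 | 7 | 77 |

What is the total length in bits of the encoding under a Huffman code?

Merge the two smallest weights repeatedly:
P(7) + W(13) → 20
20 + X(27) → 47
47 + U(77) → 124
Total encoded bits = sum of merged weights = 20 + 47 + 124 = 191.

191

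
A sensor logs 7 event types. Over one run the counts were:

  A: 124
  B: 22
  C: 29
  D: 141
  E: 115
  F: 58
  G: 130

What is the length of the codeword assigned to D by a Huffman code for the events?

2

Repeatedly merge the two smallest:
merge B(22) and C(29): 51
merge 51 and F(58): 109
merge 109 and E(115): 224
merge A(124) and G(130): 254
merge D(141) and 224: 365
merge 254 and 365: 619
The subtree containing D is merged 2 times, so code length = 2.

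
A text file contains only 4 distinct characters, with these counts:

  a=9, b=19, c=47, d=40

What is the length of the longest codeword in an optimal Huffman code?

Merge the two lowest-weight nodes at each step:
merge a(9) and b(19): 28
merge 28 and d(40): 68
merge c(47) and 68: 115
The rarest symbols sit at the bottom; the longest codeword is 3 bits.

3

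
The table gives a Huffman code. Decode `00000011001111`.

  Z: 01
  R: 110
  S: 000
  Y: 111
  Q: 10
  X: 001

Read left to right; each codeword is recognised as soon as it completes (prefix code):
  000→S | 000→S | 110→R | 01→Z | 111→Y
Decoded message: SSRZY

SSRZY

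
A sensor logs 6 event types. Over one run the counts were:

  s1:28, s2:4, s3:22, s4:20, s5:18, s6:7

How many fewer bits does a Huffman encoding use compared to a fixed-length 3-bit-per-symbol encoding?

59

Fixed-length: 3 bits × 99 symbols = 297 bits.
Huffman merges:
s2(4) + s6(7) → 11
11 + s5(18) → 29
s4(20) + s3(22) → 42
s1(28) + 29 → 57
42 + 57 → 99
Huffman total = 11 + 29 + 42 + 57 + 99 = 238 bits.
Saving = 297 − 238 = 59 bits.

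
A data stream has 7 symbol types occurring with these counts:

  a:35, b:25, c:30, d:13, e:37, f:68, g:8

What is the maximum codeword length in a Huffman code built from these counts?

Merge the two lowest-weight nodes at each step:
merge g(8) and d(13): 21
merge 21 and b(25): 46
merge c(30) and a(35): 65
merge e(37) and 46: 83
merge 65 and f(68): 133
merge 83 and 133: 216
Maximum depth reached is 4.

4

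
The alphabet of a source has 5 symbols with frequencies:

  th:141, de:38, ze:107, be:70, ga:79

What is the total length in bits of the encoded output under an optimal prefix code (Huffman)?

Build the Huffman tree bottom-up:
de(38) + be(70) → 108
ga(79) + ze(107) → 186
108 + th(141) → 249
186 + 249 → 435
The encoded length is the sum of every internal node's weight: 108 + 186 + 249 + 435 = 978 bits.

978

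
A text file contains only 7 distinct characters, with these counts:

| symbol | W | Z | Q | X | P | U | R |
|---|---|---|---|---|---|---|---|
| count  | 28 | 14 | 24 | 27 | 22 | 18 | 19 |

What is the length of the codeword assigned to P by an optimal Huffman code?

Huffman merges, smallest pair first:
merge Z(14) and U(18): 32
merge R(19) and P(22): 41
merge Q(24) and X(27): 51
merge W(28) and 32: 60
merge 41 and 51: 92
merge 60 and 92: 152
P sits 3 levels below the root, so its codeword is 3 bits.

3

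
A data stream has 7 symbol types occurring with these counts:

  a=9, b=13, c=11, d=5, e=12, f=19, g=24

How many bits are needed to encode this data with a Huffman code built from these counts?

250

Greedily combine the two least-frequent nodes:
merge d(5) and a(9): 14
merge c(11) and e(12): 23
merge b(13) and 14: 27
merge f(19) and 23: 42
merge g(24) and 27: 51
merge 42 and 51: 93
Total encoded bits = sum of merged weights = 14 + 23 + 27 + 42 + 51 + 93 = 250.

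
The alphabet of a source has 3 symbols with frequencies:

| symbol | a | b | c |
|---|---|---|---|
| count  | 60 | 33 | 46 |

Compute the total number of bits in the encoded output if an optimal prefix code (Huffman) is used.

Merge the two smallest weights repeatedly:
combine b(33), c(46) → 79
combine a(60), 79 → 139
Total encoded bits = sum of merged weights = 79 + 139 = 218.

218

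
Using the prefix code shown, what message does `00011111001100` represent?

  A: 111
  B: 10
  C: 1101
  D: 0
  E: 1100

DDDAEE

Read left to right; each codeword is recognised as soon as it completes (prefix code):
  0→D | 0→D | 0→D | 111→A | 1100→E | 1100→E
Decoded message: DDDAEE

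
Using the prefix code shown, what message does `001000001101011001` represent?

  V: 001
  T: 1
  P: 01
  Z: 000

Read left to right; each codeword is recognised as soon as it completes (prefix code):
  001→V | 000→Z | 001→V | 1→T | 01→P | 01→P | 1→T | 001→V
Decoded message: VZVTPPTV

VZVTPPTV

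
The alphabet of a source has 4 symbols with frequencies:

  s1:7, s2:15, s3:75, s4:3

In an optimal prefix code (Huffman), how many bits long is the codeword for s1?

3

Repeatedly merge the two smallest:
combine s4(3), s1(7) → 10
combine 10, s2(15) → 25
combine 25, s3(75) → 100
s1's leaf is at depth 3, giving a 3-bit codeword.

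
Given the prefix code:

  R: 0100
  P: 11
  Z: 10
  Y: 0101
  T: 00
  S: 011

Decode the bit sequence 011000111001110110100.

STSZSZPR

Read left to right; each codeword is recognised as soon as it completes (prefix code):
  011→S | 00→T | 011→S | 10→Z | 011→S | 10→Z | 11→P | 0100→R
Decoded message: STSZSZPR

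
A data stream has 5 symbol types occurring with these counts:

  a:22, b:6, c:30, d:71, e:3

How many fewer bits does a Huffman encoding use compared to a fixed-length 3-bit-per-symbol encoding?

Fixed-length: 3 bits × 132 symbols = 396 bits.
Huffman merges:
combine e(3), b(6) → 9
combine 9, a(22) → 31
combine c(30), 31 → 61
combine 61, d(71) → 132
Huffman total = 9 + 31 + 61 + 132 = 233 bits.
Saving = 396 − 233 = 163 bits.

163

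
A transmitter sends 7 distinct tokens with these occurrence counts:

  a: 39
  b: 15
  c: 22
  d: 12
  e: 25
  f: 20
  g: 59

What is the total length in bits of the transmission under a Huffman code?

505

Greedily combine the two least-frequent nodes:
merge d(12) and b(15): 27
merge f(20) and c(22): 42
merge e(25) and 27: 52
merge a(39) and 42: 81
merge 52 and g(59): 111
merge 81 and 111: 192
The encoded length is the sum of every internal node's weight: 27 + 42 + 52 + 81 + 111 + 192 = 505 bits.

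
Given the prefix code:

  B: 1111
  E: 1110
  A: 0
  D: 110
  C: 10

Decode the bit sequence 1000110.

Read left to right; each codeword is recognised as soon as it completes (prefix code):
  10→C | 0→A | 0→A | 110→D
Decoded message: CAAD

CAAD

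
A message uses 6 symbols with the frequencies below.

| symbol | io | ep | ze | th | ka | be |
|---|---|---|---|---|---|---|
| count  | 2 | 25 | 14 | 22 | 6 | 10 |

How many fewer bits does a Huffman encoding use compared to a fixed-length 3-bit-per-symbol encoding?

Fixed-length: 3 bits × 79 symbols = 237 bits.
Huffman merges:
merge io(2) and ka(6): 8
merge 8 and be(10): 18
merge ze(14) and 18: 32
merge th(22) and ep(25): 47
merge 32 and 47: 79
Huffman total = 8 + 18 + 32 + 47 + 79 = 184 bits.
Saving = 237 − 184 = 53 bits.

53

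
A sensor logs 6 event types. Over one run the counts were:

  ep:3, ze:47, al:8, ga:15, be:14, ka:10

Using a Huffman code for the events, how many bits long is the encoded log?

Build the Huffman tree bottom-up:
merge ep(3) and al(8): 11
merge ka(10) and 11: 21
merge be(14) and ga(15): 29
merge 21 and 29: 50
merge ze(47) and 50: 97
The encoded length is the sum of every internal node's weight: 11 + 21 + 29 + 50 + 97 = 208 bits.

208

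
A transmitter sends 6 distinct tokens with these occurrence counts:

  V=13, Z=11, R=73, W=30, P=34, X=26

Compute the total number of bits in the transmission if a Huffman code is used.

439

Build the Huffman tree bottom-up:
combine Z(11), V(13) → 24
combine 24, X(26) → 50
combine W(30), P(34) → 64
combine 50, 64 → 114
combine R(73), 114 → 187
Total encoded bits = sum of merged weights = 24 + 50 + 64 + 114 + 187 = 439.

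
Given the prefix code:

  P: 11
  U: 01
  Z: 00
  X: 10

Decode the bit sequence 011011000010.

UXPZZX

Read left to right; each codeword is recognised as soon as it completes (prefix code):
  01→U | 10→X | 11→P | 00→Z | 00→Z | 10→X
Decoded message: UXPZZX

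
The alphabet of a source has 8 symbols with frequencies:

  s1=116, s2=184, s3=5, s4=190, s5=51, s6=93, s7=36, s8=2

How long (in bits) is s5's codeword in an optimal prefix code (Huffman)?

Repeatedly merge the two smallest:
s8(2) + s3(5) → 7
7 + s7(36) → 43
43 + s5(51) → 94
s6(93) + 94 → 187
s1(116) + s2(184) → 300
187 + s4(190) → 377
300 + 377 → 677
s5's leaf is at depth 4, giving a 4-bit codeword.

4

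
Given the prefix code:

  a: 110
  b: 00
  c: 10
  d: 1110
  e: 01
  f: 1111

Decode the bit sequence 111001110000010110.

deabbca

Read left to right; each codeword is recognised as soon as it completes (prefix code):
  1110→d | 01→e | 110→a | 00→b | 00→b | 10→c | 110→a
Decoded message: deabbca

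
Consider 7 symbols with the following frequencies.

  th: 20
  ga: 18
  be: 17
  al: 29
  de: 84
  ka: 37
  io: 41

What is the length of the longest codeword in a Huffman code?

4

Merge the two lowest-weight nodes at each step:
be(17) + ga(18) → 35
th(20) + al(29) → 49
35 + ka(37) → 72
io(41) + 49 → 90
72 + de(84) → 156
90 + 156 → 246
The first pair merged (be, ga) ends up deepest, at depth 4.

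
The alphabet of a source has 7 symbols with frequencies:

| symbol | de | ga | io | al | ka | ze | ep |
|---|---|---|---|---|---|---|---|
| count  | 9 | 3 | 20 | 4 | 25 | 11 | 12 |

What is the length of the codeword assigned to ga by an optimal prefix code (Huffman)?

Build the tree from the bottom:
merge ga(3) and al(4): 7
merge 7 and de(9): 16
merge ze(11) and ep(12): 23
merge 16 and io(20): 36
merge 23 and ka(25): 48
merge 36 and 48: 84
ga's leaf is at depth 4, giving a 4-bit codeword.

4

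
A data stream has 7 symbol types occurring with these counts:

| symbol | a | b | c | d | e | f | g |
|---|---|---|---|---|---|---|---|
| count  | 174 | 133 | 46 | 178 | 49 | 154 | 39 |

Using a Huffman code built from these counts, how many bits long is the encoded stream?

Merge the two smallest weights repeatedly:
merge g(39) and c(46): 85
merge e(49) and 85: 134
merge b(133) and 134: 267
merge f(154) and a(174): 328
merge d(178) and 267: 445
merge 328 and 445: 773
Total encoded bits = sum of merged weights = 85 + 134 + 267 + 328 + 445 + 773 = 2032.

2032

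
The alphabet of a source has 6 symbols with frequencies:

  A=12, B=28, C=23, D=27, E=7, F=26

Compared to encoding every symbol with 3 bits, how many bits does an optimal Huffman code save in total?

62

Fixed-length: 3 bits × 123 symbols = 369 bits.
Huffman merges:
merge E(7) and A(12): 19
merge 19 and C(23): 42
merge F(26) and D(27): 53
merge B(28) and 42: 70
merge 53 and 70: 123
Huffman total = 19 + 42 + 53 + 70 + 123 = 307 bits.
Saving = 369 − 307 = 62 bits.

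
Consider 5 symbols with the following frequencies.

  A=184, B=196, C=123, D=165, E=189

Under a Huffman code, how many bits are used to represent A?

Build the tree from the bottom:
combine C(123), D(165) → 288
combine A(184), E(189) → 373
combine B(196), 288 → 484
combine 373, 484 → 857
A sits 2 levels below the root, so its codeword is 2 bits.

2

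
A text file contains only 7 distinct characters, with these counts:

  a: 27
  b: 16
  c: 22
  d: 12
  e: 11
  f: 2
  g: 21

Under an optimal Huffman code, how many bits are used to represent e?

4

Repeatedly merge the two smallest:
combine f(2), e(11) → 13
combine d(12), 13 → 25
combine b(16), g(21) → 37
combine c(22), 25 → 47
combine a(27), 37 → 64
combine 47, 64 → 111
The subtree containing e is merged 4 times, so code length = 4.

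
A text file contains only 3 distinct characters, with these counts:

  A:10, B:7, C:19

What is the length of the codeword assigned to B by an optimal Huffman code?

Build the tree from the bottom:
combine B(7), A(10) → 17
combine 17, C(19) → 36
The subtree containing B is merged 2 times, so code length = 2.

2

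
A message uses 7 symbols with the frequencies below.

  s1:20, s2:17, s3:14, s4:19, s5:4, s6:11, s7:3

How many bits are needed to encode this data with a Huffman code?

232

Build the Huffman tree bottom-up:
combine s7(3), s5(4) → 7
combine 7, s6(11) → 18
combine s3(14), s2(17) → 31
combine 18, s4(19) → 37
combine s1(20), 31 → 51
combine 37, 51 → 88
Total encoded bits = sum of merged weights = 7 + 18 + 31 + 37 + 51 + 88 = 232.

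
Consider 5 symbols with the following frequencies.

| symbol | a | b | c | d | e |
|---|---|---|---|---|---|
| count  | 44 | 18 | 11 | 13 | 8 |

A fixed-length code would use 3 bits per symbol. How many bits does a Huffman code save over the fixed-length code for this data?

88

Fixed-length: 3 bits × 94 symbols = 282 bits.
Huffman merges:
merge e(8) and c(11): 19
merge d(13) and b(18): 31
merge 19 and 31: 50
merge a(44) and 50: 94
Huffman total = 19 + 31 + 50 + 94 = 194 bits.
Saving = 282 − 194 = 88 bits.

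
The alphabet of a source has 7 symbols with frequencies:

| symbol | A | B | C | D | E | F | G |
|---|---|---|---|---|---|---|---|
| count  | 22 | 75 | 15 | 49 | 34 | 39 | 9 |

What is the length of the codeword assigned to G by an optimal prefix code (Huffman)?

Repeatedly merge the two smallest:
G(9) + C(15) → 24
A(22) + 24 → 46
E(34) + F(39) → 73
46 + D(49) → 95
73 + B(75) → 148
95 + 148 → 243
The subtree containing G is merged 4 times, so code length = 4.

4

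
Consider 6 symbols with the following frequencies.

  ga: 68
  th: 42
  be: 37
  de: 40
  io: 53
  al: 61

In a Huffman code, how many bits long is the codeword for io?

Repeatedly merge the two smallest:
be(37) + de(40) → 77
th(42) + io(53) → 95
al(61) + ga(68) → 129
77 + 95 → 172
129 + 172 → 301
The subtree containing io is merged 3 times, so code length = 3.

3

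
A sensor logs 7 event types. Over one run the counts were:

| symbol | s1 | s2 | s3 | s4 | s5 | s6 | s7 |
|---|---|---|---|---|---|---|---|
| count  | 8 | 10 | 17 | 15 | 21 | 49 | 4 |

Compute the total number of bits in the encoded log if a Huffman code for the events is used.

Merge the two smallest weights repeatedly:
s7(4) + s1(8) → 12
s2(10) + 12 → 22
s4(15) + s3(17) → 32
s5(21) + 22 → 43
32 + 43 → 75
s6(49) + 75 → 124
The encoded length is the sum of every internal node's weight: 12 + 22 + 32 + 43 + 75 + 124 = 308 bits.

308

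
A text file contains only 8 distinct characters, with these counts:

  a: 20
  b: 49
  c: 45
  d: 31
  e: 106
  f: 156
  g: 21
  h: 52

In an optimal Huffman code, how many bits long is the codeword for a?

Repeatedly merge the two smallest:
merge a(20) and g(21): 41
merge d(31) and 41: 72
merge c(45) and b(49): 94
merge h(52) and 72: 124
merge 94 and e(106): 200
merge 124 and f(156): 280
merge 200 and 280: 480
a sits 5 levels below the root, so its codeword is 5 bits.

5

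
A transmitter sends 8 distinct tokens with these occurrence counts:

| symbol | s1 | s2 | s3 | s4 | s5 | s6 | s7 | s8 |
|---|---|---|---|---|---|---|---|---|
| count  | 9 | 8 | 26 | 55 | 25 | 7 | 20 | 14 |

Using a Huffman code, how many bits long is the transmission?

449

Merge the two smallest weights repeatedly:
merge s6(7) and s2(8): 15
merge s1(9) and s8(14): 23
merge 15 and s7(20): 35
merge 23 and s5(25): 48
merge s3(26) and 35: 61
merge 48 and s4(55): 103
merge 61 and 103: 164
Total encoded bits = sum of merged weights = 15 + 23 + 35 + 48 + 61 + 103 + 164 = 449.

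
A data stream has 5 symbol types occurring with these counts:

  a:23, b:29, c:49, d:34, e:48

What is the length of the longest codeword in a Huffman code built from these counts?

3

Merge the two lowest-weight nodes at each step:
combine a(23), b(29) → 52
combine d(34), e(48) → 82
combine c(49), 52 → 101
combine 82, 101 → 183
The first pair merged (a, b) ends up deepest, at depth 3.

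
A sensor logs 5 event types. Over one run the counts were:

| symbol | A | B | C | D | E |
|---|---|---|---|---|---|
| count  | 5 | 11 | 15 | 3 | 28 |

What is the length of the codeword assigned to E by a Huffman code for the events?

Huffman merges, smallest pair first:
combine D(3), A(5) → 8
combine 8, B(11) → 19
combine C(15), 19 → 34
combine E(28), 34 → 62
E is merged only at the final step, so code length = 1.

1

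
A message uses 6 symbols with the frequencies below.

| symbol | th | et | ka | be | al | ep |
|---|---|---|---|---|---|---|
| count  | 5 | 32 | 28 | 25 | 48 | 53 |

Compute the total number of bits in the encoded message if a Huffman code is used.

Merge the two smallest weights repeatedly:
th(5) + be(25) → 30
ka(28) + 30 → 58
et(32) + al(48) → 80
ep(53) + 58 → 111
80 + 111 → 191
The encoded length is the sum of every internal node's weight: 30 + 58 + 80 + 111 + 191 = 470 bits.

470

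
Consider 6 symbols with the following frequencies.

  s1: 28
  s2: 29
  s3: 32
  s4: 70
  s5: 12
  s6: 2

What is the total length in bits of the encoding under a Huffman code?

393

Build the Huffman tree bottom-up:
s6(2) + s5(12) → 14
14 + s1(28) → 42
s2(29) + s3(32) → 61
42 + 61 → 103
s4(70) + 103 → 173
Total encoded bits = sum of merged weights = 14 + 42 + 61 + 103 + 173 = 393.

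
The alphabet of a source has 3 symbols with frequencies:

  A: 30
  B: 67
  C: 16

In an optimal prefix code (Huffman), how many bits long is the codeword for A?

2

Repeatedly merge the two smallest:
C(16) + A(30) → 46
46 + B(67) → 113
A sits 2 levels below the root, so its codeword is 2 bits.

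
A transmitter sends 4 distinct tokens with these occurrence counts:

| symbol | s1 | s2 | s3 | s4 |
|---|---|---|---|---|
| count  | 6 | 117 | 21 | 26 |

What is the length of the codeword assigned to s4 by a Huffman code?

Build the tree from the bottom:
merge s1(6) and s3(21): 27
merge s4(26) and 27: 53
merge 53 and s2(117): 170
The subtree containing s4 is merged 2 times, so code length = 2.

2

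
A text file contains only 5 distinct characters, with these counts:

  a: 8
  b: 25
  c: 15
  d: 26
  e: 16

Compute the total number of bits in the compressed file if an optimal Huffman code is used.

Greedily combine the two least-frequent nodes:
combine a(8), c(15) → 23
combine e(16), 23 → 39
combine b(25), d(26) → 51
combine 39, 51 → 90
Total encoded bits = sum of merged weights = 23 + 39 + 51 + 90 = 203.

203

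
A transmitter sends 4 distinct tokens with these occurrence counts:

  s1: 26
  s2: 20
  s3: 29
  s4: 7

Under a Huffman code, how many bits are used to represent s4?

3

Build the tree from the bottom:
combine s4(7), s2(20) → 27
combine s1(26), 27 → 53
combine s3(29), 53 → 82
s4 sits 3 levels below the root, so its codeword is 3 bits.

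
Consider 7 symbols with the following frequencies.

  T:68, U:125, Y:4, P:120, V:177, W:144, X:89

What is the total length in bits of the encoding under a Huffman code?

Build the Huffman tree bottom-up:
Y(4) + T(68) → 72
72 + X(89) → 161
P(120) + U(125) → 245
W(144) + 161 → 305
V(177) + 245 → 422
305 + 422 → 727
Total encoded bits = sum of merged weights = 72 + 161 + 245 + 305 + 422 + 727 = 1932.

1932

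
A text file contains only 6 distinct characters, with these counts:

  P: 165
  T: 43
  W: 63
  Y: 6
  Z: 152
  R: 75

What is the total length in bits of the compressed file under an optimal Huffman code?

1169

Build the Huffman tree bottom-up:
Y(6) + T(43) → 49
49 + W(63) → 112
R(75) + 112 → 187
Z(152) + P(165) → 317
187 + 317 → 504
Each symbol's bit-cost is frequency × depth; summing gives 1169 bits (equivalently 49 + 112 + 187 + 317 + 504).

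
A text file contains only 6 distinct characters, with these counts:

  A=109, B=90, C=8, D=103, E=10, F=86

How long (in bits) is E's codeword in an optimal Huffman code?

Build the tree from the bottom:
C(8) + E(10) → 18
18 + F(86) → 104
B(90) + D(103) → 193
104 + A(109) → 213
193 + 213 → 406
E sits 4 levels below the root, so its codeword is 4 bits.

4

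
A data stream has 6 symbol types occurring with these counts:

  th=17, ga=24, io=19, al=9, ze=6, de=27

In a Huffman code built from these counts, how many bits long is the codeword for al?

Huffman merges, smallest pair first:
combine ze(6), al(9) → 15
combine 15, th(17) → 32
combine io(19), ga(24) → 43
combine de(27), 32 → 59
combine 43, 59 → 102
The subtree containing al is merged 4 times, so code length = 4.

4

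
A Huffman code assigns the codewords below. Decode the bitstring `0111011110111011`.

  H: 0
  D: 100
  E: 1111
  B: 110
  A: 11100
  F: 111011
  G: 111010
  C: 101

Read left to right; each codeword is recognised as soon as it completes (prefix code):
  0→H | 111011→F | 110→B | 111011→F
Decoded message: HFBF

HFBF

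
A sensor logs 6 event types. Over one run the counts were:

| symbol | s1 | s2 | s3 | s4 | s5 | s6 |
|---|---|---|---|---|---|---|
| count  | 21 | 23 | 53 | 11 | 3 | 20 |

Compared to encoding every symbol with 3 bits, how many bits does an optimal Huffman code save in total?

92

Fixed-length: 3 bits × 131 symbols = 393 bits.
Huffman merges:
merge s5(3) and s4(11): 14
merge 14 and s6(20): 34
merge s1(21) and s2(23): 44
merge 34 and 44: 78
merge s3(53) and 78: 131
Huffman total = 14 + 34 + 44 + 78 + 131 = 301 bits.
Saving = 393 − 301 = 92 bits.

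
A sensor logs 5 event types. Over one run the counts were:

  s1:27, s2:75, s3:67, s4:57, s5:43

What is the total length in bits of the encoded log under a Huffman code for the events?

Greedily combine the two least-frequent nodes:
combine s1(27), s5(43) → 70
combine s4(57), s3(67) → 124
combine 70, s2(75) → 145
combine 124, 145 → 269
The encoded length is the sum of every internal node's weight: 70 + 124 + 145 + 269 = 608 bits.

608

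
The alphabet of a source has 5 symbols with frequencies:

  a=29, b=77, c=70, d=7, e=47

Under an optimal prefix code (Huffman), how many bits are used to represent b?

2

Build the tree from the bottom:
d(7) + a(29) → 36
36 + e(47) → 83
c(70) + b(77) → 147
83 + 147 → 230
b sits 2 levels below the root, so its codeword is 2 bits.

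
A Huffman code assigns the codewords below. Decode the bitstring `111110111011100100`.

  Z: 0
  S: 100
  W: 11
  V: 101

WWVWZWSS

Read left to right; each codeword is recognised as soon as it completes (prefix code):
  11→W | 11→W | 101→V | 11→W | 0→Z | 11→W | 100→S | 100→S
Decoded message: WWVWZWSS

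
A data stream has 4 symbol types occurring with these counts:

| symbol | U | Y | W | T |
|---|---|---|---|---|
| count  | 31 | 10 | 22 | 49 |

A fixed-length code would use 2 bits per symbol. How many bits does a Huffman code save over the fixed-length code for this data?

17

Fixed-length: 2 bits × 112 symbols = 224 bits.
Huffman merges:
merge Y(10) and W(22): 32
merge U(31) and 32: 63
merge T(49) and 63: 112
Huffman total = 32 + 63 + 112 = 207 bits.
Saving = 224 − 207 = 17 bits.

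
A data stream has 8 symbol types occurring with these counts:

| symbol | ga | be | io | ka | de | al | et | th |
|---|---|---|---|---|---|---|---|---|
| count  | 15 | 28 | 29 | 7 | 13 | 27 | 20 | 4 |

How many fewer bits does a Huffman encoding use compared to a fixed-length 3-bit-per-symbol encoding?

22

Fixed-length: 3 bits × 143 symbols = 429 bits.
Huffman merges:
th(4) + ka(7) → 11
11 + de(13) → 24
ga(15) + et(20) → 35
24 + al(27) → 51
be(28) + io(29) → 57
35 + 51 → 86
57 + 86 → 143
Huffman total = 11 + 24 + 35 + 51 + 57 + 86 + 143 = 407 bits.
Saving = 429 − 407 = 22 bits.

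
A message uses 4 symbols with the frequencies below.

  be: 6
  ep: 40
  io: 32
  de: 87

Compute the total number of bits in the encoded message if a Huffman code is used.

281

Greedily combine the two least-frequent nodes:
merge be(6) and io(32): 38
merge 38 and ep(40): 78
merge 78 and de(87): 165
Total encoded bits = sum of merged weights = 38 + 78 + 165 = 281.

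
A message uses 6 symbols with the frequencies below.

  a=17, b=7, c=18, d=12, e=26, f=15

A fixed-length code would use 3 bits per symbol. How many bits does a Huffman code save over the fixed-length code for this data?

Fixed-length: 3 bits × 95 symbols = 285 bits.
Huffman merges:
combine b(7), d(12) → 19
combine f(15), a(17) → 32
combine c(18), 19 → 37
combine e(26), 32 → 58
combine 37, 58 → 95
Huffman total = 19 + 32 + 37 + 58 + 95 = 241 bits.
Saving = 285 − 241 = 44 bits.

44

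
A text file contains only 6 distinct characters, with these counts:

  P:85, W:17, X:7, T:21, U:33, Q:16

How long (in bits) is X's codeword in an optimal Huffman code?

Repeatedly merge the two smallest:
X(7) + Q(16) → 23
W(17) + T(21) → 38
23 + U(33) → 56
38 + 56 → 94
P(85) + 94 → 179
The subtree containing X is merged 4 times, so code length = 4.

4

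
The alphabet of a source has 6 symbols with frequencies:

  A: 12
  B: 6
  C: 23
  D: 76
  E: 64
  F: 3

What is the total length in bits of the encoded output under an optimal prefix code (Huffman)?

366

Build the Huffman tree bottom-up:
merge F(3) and B(6): 9
merge 9 and A(12): 21
merge 21 and C(23): 44
merge 44 and E(64): 108
merge D(76) and 108: 184
Total encoded bits = sum of merged weights = 9 + 21 + 44 + 108 + 184 = 366.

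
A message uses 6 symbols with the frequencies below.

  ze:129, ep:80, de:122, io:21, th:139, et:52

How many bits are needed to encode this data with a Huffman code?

1312

Build the Huffman tree bottom-up:
io(21) + et(52) → 73
73 + ep(80) → 153
de(122) + ze(129) → 251
th(139) + 153 → 292
251 + 292 → 543
The encoded length is the sum of every internal node's weight: 73 + 153 + 251 + 292 + 543 = 1312 bits.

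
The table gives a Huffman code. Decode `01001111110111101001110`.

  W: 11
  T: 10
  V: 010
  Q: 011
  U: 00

Read left to right; each codeword is recognised as soon as it completes (prefix code):
  010→V | 011→Q | 11→W | 11→W | 011→Q | 11→W | 010→V | 011→Q | 10→T
Decoded message: VQWWQWVQT

VQWWQWVQT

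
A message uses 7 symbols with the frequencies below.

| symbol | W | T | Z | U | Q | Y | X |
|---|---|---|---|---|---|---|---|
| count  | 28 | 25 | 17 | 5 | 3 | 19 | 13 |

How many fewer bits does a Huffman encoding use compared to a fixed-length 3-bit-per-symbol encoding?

45

Fixed-length: 3 bits × 110 symbols = 330 bits.
Huffman merges:
combine Q(3), U(5) → 8
combine 8, X(13) → 21
combine Z(17), Y(19) → 36
combine 21, T(25) → 46
combine W(28), 36 → 64
combine 46, 64 → 110
Huffman total = 8 + 21 + 36 + 46 + 64 + 110 = 285 bits.
Saving = 330 − 285 = 45 bits.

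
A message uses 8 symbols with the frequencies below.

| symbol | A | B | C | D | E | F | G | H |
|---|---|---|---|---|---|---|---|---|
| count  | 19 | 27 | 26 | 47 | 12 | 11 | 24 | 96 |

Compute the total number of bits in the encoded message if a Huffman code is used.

708

Greedily combine the two least-frequent nodes:
F(11) + E(12) → 23
A(19) + 23 → 42
G(24) + C(26) → 50
B(27) + 42 → 69
D(47) + 50 → 97
69 + H(96) → 165
97 + 165 → 262
Each symbol's bit-cost is frequency × depth; summing gives 708 bits (equivalently 23 + 42 + 50 + 69 + 97 + 165 + 262).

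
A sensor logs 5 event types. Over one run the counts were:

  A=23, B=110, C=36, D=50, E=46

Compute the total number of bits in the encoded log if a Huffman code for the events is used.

575

Build the Huffman tree bottom-up:
combine A(23), C(36) → 59
combine E(46), D(50) → 96
combine 59, 96 → 155
combine B(110), 155 → 265
Total encoded bits = sum of merged weights = 59 + 96 + 155 + 265 = 575.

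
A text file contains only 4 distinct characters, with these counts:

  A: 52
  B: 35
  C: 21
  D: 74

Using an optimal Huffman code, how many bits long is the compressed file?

Build the Huffman tree bottom-up:
merge C(21) and B(35): 56
merge A(52) and 56: 108
merge D(74) and 108: 182
Total encoded bits = sum of merged weights = 56 + 108 + 182 = 346.

346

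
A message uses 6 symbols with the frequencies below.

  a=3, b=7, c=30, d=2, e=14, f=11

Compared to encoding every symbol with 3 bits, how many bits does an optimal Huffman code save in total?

57

Fixed-length: 3 bits × 67 symbols = 201 bits.
Huffman merges:
combine d(2), a(3) → 5
combine 5, b(7) → 12
combine f(11), 12 → 23
combine e(14), 23 → 37
combine c(30), 37 → 67
Huffman total = 5 + 12 + 23 + 37 + 67 = 144 bits.
Saving = 201 − 144 = 57 bits.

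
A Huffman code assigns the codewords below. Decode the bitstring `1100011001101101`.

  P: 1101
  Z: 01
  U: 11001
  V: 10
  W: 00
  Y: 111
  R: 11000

Read left to right; each codeword is recognised as soon as it completes (prefix code):
  11000→R | 11001→U | 10→V | 1101→P
Decoded message: RUVP

RUVP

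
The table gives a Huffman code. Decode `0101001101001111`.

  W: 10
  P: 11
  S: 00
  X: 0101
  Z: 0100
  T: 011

XSPZPP

Read left to right; each codeword is recognised as soon as it completes (prefix code):
  0101→X | 00→S | 11→P | 0100→Z | 11→P | 11→P
Decoded message: XSPZPP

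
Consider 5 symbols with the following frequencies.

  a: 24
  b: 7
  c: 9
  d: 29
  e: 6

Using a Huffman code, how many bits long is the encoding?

156

Greedily combine the two least-frequent nodes:
merge e(6) and b(7): 13
merge c(9) and 13: 22
merge 22 and a(24): 46
merge d(29) and 46: 75
Each symbol's bit-cost is frequency × depth; summing gives 156 bits (equivalently 13 + 22 + 46 + 75).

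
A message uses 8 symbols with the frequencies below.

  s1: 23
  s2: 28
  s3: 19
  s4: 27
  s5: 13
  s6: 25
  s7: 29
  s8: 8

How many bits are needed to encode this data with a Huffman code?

508

Greedily combine the two least-frequent nodes:
s8(8) + s5(13) → 21
s3(19) + 21 → 40
s1(23) + s6(25) → 48
s4(27) + s2(28) → 55
s7(29) + 40 → 69
48 + 55 → 103
69 + 103 → 172
Total encoded bits = sum of merged weights = 21 + 40 + 48 + 55 + 69 + 103 + 172 = 508.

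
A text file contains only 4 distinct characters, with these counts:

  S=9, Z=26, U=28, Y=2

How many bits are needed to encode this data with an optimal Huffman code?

113

Merge the two smallest weights repeatedly:
combine Y(2), S(9) → 11
combine 11, Z(26) → 37
combine U(28), 37 → 65
Total encoded bits = sum of merged weights = 11 + 37 + 65 = 113.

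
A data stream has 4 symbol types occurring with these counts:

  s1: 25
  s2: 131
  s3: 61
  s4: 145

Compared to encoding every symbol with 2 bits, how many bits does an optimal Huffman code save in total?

59

Fixed-length: 2 bits × 362 symbols = 724 bits.
Huffman merges:
merge s1(25) and s3(61): 86
merge 86 and s2(131): 217
merge s4(145) and 217: 362
Huffman total = 86 + 217 + 362 = 665 bits.
Saving = 724 − 665 = 59 bits.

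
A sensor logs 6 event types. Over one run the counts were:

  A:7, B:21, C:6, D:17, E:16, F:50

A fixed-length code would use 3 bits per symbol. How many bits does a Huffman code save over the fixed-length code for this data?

Fixed-length: 3 bits × 117 symbols = 351 bits.
Huffman merges:
C(6) + A(7) → 13
13 + E(16) → 29
D(17) + B(21) → 38
29 + 38 → 67
F(50) + 67 → 117
Huffman total = 13 + 29 + 38 + 67 + 117 = 264 bits.
Saving = 351 − 264 = 87 bits.

87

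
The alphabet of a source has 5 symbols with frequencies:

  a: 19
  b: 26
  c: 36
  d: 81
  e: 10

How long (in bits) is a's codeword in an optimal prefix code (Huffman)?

Build the tree from the bottom:
e(10) + a(19) → 29
b(26) + 29 → 55
c(36) + 55 → 91
d(81) + 91 → 172
a sits 4 levels below the root, so its codeword is 4 bits.

4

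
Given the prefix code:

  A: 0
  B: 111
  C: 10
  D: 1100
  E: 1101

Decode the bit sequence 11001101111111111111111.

DEBBBBB

Read left to right; each codeword is recognised as soon as it completes (prefix code):
  1100→D | 1101→E | 111→B | 111→B | 111→B | 111→B | 111→B
Decoded message: DEBBBBB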